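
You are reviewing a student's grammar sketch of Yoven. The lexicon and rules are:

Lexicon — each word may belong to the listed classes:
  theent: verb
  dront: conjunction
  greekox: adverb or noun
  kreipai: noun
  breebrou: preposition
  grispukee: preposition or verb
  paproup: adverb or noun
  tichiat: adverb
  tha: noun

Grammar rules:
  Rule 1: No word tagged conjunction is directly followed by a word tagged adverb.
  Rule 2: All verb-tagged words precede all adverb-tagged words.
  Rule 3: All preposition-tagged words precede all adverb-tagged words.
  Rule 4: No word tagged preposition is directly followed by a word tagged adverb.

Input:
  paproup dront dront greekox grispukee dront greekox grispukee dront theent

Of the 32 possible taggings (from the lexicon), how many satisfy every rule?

4

Candidates per position — 1:paproup {adverb,noun}; 2:dront {conjunction}; 3:dront {conjunction}; 4:greekox {adverb,noun}; 5:grispukee {preposition,verb}; 6:dront {conjunction}; 7:greekox {adverb,noun}; 8:grispukee {preposition,verb}; 9:dront {conjunction}; 10:theent {verb}.
There are 32 candidate sequences in total.
The sequences that satisfy every rule: noun conjunction conjunction noun preposition conjunction noun preposition conjunction verb; noun conjunction conjunction noun preposition conjunction noun verb conjunction verb; noun conjunction conjunction noun verb conjunction noun preposition conjunction verb; noun conjunction conjunction noun verb conjunction noun verb conjunction verb.
Count = 4.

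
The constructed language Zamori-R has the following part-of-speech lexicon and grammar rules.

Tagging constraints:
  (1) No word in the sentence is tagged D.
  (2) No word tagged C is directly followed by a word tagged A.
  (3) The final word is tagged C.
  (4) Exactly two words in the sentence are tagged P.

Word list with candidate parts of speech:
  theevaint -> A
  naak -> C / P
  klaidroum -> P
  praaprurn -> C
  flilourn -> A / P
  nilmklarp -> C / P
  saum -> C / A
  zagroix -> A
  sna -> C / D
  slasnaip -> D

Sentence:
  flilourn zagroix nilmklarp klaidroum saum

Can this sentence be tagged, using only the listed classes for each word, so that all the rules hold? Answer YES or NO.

Candidates per position — 1:flilourn {A,P}; 2:zagroix {A}; 3:nilmklarp {C,P}; 4:klaidroum {P}; 5:saum {C,A}.
One satisfying assignment: A A P P C.
Checking: rule 1 satisfied; rule 2 satisfied; rule 3 satisfied; rule 4 satisfied.

YES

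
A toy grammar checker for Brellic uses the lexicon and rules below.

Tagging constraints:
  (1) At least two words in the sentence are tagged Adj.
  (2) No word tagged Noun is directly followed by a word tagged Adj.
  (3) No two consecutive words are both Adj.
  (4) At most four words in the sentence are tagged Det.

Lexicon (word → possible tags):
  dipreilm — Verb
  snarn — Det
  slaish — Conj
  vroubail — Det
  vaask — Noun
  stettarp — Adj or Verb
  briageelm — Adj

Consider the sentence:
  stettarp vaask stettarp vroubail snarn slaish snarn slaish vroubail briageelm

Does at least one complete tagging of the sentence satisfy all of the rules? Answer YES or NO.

Candidates per position — 1:stettarp {Adj,Verb}; 2:vaask {Noun}; 3:stettarp {Adj,Verb}; 4:vroubail {Det}; 5:snarn {Det}; 6:slaish {Conj}; 7:snarn {Det}; 8:slaish {Conj}; 9:vroubail {Det}; 10:briageelm {Adj}.
One satisfying assignment: Adj Noun Verb Det Det Conj Det Conj Det Adj.
Check: rule 1 ok; rule 2 ok; rule 3 ok; rule 4 ok.

YES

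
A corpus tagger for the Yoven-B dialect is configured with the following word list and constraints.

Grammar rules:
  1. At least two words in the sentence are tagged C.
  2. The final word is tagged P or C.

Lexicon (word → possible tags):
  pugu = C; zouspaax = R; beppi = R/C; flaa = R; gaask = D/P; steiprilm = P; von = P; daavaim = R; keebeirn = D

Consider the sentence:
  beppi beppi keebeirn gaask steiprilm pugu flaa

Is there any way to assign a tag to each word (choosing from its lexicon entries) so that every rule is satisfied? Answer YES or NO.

Candidates per position — 1:beppi {R,C}; 2:beppi {R,C}; 3:keebeirn {D}; 4:gaask {D,P}; 5:steiprilm {P}; 6:pugu {C}; 7:flaa {R}.
Rule 2 cannot be satisfied by any choice of tags from the lexicon.
So there is no consistent tagging.

NO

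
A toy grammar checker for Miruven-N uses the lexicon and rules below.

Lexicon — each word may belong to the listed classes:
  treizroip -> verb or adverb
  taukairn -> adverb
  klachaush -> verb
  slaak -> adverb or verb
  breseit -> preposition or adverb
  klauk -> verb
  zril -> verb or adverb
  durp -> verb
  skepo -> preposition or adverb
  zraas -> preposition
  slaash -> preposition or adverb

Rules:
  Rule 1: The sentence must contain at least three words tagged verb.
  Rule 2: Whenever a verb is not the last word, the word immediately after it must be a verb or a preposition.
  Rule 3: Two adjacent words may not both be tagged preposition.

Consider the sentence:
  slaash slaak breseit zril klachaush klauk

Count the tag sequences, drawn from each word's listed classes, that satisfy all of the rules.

Candidates per position — 1:slaash {preposition,adverb}; 2:slaak {adverb,verb}; 3:breseit {preposition,adverb}; 4:zril {verb,adverb}; 5:klachaush {verb}; 6:klauk {verb}.
There are 16 candidate sequences in total.
Checking each against the rules leaves 8 sequences.
Count = 8.

8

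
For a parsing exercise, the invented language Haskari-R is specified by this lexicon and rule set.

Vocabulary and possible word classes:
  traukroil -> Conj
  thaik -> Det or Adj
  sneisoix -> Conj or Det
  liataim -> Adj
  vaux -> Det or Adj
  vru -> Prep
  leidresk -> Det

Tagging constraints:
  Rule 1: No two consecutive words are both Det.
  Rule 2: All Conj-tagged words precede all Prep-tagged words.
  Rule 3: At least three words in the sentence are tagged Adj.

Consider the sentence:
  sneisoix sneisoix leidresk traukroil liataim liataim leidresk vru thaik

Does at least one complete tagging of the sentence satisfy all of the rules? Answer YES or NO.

YES

Candidates per position — 1:sneisoix {Conj,Det}; 2:sneisoix {Conj,Det}; 3:leidresk {Det}; 4:traukroil {Conj}; 5:liataim {Adj}; 6:liataim {Adj}; 7:leidresk {Det}; 8:vru {Prep}; 9:thaik {Det,Adj}.
One satisfying assignment: Conj Conj Det Conj Adj Adj Det Prep Adj.
Check: rule 1 ok; rule 2 ok; rule 3 ok.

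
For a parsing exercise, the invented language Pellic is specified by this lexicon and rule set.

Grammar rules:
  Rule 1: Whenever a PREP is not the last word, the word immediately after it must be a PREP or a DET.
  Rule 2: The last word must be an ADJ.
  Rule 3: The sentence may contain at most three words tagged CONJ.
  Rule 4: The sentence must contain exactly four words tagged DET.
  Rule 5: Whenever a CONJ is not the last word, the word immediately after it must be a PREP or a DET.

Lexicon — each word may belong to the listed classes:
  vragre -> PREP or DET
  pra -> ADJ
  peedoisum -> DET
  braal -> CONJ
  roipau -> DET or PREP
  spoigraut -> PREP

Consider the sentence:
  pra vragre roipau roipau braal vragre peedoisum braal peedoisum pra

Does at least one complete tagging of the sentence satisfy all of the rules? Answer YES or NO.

Candidates per position — 1:pra {ADJ}; 2:vragre {PREP,DET}; 3:roipau {DET,PREP}; 4:roipau {DET,PREP}; 5:braal {CONJ}; 6:vragre {PREP,DET}; 7:peedoisum {DET}; 8:braal {CONJ}; 9:peedoisum {DET}; 10:pra {ADJ}.
One satisfying assignment: ADJ PREP DET DET CONJ PREP DET CONJ DET ADJ.
Check: rule 1 satisfied; rule 2 satisfied; rule 3 satisfied; rule 4 satisfied; rule 5 satisfied.

YES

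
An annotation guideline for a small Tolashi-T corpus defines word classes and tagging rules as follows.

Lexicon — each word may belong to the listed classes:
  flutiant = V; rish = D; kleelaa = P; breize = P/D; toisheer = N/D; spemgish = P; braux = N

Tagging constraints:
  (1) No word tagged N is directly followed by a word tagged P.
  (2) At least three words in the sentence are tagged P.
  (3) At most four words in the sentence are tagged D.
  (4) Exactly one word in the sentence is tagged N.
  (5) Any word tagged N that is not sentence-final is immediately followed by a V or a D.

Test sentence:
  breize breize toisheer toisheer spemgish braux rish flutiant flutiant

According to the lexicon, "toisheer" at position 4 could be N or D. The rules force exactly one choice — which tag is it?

Candidates per position — 1:breize {P,D}; 2:breize {P,D}; 3:toisheer {N,D}; 4:toisheer {N,D}; 5:spemgish {P}; 6:braux {N}; 7:rish {D}; 8:flutiant {V}; 9:flutiant {V}.
Position 1: D is ruled out by rule 2; that leaves P.
Position 2: D is ruled out by rule 2; that leaves P.
Position 3: N is ruled out by rule 4; that leaves D.
Position 4: N is ruled out by rule 1; that leaves D.
The unique satisfying tagging is: P P D D P N D V V.
Rule-by-rule: rule 1 holds; rule 2 holds; rule 3 holds; rule 4 holds; rule 5 holds.

D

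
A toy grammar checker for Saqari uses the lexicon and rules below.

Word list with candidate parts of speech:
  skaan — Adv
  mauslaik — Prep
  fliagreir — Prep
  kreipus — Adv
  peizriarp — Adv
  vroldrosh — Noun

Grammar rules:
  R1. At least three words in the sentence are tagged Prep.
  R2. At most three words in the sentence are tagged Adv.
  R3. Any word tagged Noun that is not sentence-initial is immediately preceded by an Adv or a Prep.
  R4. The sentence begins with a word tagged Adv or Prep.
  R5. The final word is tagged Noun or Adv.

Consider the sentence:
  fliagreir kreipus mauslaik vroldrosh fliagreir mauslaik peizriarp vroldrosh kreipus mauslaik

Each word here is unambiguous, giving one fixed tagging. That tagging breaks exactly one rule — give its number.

5

Fixed tagging: Prep Adv Prep Noun Prep Prep Adv Noun Adv Prep.
Rule check: R1 ✓, R2 ✓, R3 ✓, R4 ✓, R5 ✗.
Only rule 5 fails.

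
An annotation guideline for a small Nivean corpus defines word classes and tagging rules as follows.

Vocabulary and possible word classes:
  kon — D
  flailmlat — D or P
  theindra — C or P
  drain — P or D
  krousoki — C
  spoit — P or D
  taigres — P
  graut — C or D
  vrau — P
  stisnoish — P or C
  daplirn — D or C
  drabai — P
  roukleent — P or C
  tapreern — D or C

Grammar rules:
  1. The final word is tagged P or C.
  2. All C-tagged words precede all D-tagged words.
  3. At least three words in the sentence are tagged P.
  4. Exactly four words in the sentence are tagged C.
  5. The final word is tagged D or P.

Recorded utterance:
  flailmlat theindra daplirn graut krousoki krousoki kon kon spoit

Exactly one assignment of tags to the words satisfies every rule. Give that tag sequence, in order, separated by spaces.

P P C C C C D D P

Candidates per position — 1:flailmlat {D,P}; 2:theindra {C,P}; 3:daplirn {D,C}; 4:graut {C,D}; 5:krousoki {C}; 6:krousoki {C}; 7:kon {D}; 8:kon {D}; 9:spoit {P,D}.
Position 1: D is ruled out by rule 2; that leaves P.
Position 2: C is ruled out by rule 3; that leaves P.
Position 3: D is ruled out by rule 2; that leaves C.
Position 4: D is ruled out by rule 2; that leaves C.
Position 9: D is ruled out by rule 1; that leaves P.
The only consistent sequence is: P P C C C C D D P.
Checking: rule 1 holds; rule 2 holds; rule 3 holds; rule 4 holds; rule 5 holds.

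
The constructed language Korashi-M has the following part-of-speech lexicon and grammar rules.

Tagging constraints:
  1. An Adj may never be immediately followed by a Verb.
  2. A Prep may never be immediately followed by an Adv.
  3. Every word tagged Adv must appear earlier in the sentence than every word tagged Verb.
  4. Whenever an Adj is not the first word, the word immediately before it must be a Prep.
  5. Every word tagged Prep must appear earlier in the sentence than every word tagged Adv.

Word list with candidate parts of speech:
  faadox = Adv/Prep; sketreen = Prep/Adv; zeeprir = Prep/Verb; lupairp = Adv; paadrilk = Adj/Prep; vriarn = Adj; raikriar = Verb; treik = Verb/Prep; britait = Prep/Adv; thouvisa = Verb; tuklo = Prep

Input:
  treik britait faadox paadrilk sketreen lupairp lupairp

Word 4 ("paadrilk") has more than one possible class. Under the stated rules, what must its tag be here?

Candidates per position — 1:treik {Verb,Prep}; 2:britait {Prep,Adv}; 3:faadox {Adv,Prep}; 4:paadrilk {Adj,Prep}; 5:sketreen {Prep,Adv}; 6:lupairp {Adv}; 7:lupairp {Adv}.
Position 1: Verb is ruled out by rule 3; that leaves Prep.
Position 2: Adv is ruled out by rule 2; that leaves Prep.
Position 3: Adv is ruled out by rule 2; that leaves Prep.
Position 4: Prep is ruled out by rule 2; that leaves Adj.
Position 5: Prep is ruled out by rule 2; that leaves Adv.
The only consistent sequence is: Prep Prep Prep Adj Adv Adv Adv.
Checking: rule 1 holds; rule 2 holds; rule 3 holds; rule 4 holds; rule 5 holds.

Adj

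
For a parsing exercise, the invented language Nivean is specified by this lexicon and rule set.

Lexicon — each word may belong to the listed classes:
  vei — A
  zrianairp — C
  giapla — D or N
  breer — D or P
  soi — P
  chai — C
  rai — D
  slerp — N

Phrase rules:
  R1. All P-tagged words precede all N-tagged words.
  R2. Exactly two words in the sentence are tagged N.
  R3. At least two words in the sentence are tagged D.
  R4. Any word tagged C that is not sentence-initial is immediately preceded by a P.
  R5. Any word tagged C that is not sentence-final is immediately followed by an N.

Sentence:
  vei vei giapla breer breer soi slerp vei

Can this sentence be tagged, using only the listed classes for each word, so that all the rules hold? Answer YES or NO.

Candidates per position — 1:vei {A}; 2:vei {A}; 3:giapla {D,N}; 4:breer {D,P}; 5:breer {D,P}; 6:soi {P}; 7:slerp {N}; 8:vei {A}.
Every candidate sequence violates at least one rule; no consistent tagging exists.

NO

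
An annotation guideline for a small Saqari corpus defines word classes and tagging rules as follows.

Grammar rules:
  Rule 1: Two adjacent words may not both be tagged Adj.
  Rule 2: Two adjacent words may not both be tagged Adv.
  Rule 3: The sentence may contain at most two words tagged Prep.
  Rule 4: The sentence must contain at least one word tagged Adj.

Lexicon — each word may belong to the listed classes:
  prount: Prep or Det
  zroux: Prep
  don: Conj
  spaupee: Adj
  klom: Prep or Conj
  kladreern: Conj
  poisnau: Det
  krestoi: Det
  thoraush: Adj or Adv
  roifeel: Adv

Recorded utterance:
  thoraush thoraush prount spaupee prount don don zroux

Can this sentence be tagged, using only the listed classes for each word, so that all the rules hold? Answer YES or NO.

YES

Candidates per position — 1:thoraush {Adj,Adv}; 2:thoraush {Adj,Adv}; 3:prount {Prep,Det}; 4:spaupee {Adj}; 5:prount {Prep,Det}; 6:don {Conj}; 7:don {Conj}; 8:zroux {Prep}.
One satisfying assignment: Adj Adv Prep Adj Det Conj Conj Prep.
Checking: rule 1 holds; rule 2 holds; rule 3 holds; rule 4 holds.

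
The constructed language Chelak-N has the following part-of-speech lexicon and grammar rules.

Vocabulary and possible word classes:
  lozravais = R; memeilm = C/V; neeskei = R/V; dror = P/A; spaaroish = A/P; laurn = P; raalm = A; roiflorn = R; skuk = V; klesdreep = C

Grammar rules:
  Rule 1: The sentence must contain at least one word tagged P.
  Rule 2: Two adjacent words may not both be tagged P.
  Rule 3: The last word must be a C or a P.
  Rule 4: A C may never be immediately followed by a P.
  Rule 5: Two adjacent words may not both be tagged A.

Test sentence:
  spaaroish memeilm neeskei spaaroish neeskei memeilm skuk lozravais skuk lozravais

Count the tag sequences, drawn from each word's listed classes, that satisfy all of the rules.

0

Candidates per position — 1:spaaroish {A,P}; 2:memeilm {C,V}; 3:neeskei {R,V}; 4:spaaroish {A,P}; 5:neeskei {R,V}; 6:memeilm {C,V}; 7:skuk {V}; 8:lozravais {R}; 9:skuk {V}; 10:lozravais {R}.
There are 64 candidate sequences in total.
Rule 3 cannot be satisfied by any choice of tags from the lexicon.
So there is no consistent tagging.
Count = 0.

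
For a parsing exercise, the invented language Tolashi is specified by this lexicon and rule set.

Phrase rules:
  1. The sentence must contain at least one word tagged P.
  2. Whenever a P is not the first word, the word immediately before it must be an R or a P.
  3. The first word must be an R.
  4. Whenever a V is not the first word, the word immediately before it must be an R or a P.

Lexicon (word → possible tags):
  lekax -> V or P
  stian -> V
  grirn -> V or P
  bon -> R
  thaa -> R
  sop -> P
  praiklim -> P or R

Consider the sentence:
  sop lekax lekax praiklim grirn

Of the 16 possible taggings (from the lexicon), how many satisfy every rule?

0

Candidates per position — 1:sop {P}; 2:lekax {V,P}; 3:lekax {V,P}; 4:praiklim {P,R}; 5:grirn {V,P}.
There are 16 candidate sequences in total.
Rule 3 cannot be satisfied by any choice of tags from the lexicon.
So there is no consistent tagging.
Count = 0.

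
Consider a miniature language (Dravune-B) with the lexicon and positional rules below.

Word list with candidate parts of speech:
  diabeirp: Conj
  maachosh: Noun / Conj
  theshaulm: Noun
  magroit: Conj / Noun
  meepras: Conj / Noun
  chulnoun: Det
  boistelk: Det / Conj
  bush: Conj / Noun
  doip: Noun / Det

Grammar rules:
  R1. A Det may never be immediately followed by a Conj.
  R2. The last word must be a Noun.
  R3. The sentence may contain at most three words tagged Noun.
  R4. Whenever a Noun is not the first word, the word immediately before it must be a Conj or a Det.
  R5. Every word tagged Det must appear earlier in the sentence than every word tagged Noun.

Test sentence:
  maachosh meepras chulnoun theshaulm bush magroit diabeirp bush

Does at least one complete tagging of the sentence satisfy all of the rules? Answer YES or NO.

Candidates per position — 1:maachosh {Noun,Conj}; 2:meepras {Conj,Noun}; 3:chulnoun {Det}; 4:theshaulm {Noun}; 5:bush {Conj,Noun}; 6:magroit {Conj,Noun}; 7:diabeirp {Conj}; 8:bush {Conj,Noun}.
One satisfying assignment: Conj Conj Det Noun Conj Conj Conj Noun.
Checking: rule 1 ok; rule 2 ok; rule 3 ok; rule 4 ok; rule 5 ok.

YES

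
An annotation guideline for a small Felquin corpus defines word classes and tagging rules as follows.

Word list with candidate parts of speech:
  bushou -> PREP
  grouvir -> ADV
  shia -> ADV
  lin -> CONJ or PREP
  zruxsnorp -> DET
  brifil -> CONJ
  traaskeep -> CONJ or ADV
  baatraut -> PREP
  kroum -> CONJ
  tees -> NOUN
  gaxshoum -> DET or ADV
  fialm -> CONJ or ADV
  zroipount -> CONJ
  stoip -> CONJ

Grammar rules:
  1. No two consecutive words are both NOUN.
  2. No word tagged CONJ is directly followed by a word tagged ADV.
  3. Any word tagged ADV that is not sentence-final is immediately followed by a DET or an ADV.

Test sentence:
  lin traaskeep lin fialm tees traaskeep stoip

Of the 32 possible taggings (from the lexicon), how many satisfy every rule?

Candidates per position — 1:lin {CONJ,PREP}; 2:traaskeep {CONJ,ADV}; 3:lin {CONJ,PREP}; 4:fialm {CONJ,ADV}; 5:tees {NOUN}; 6:traaskeep {CONJ,ADV}; 7:stoip {CONJ}.
There are 32 candidate sequences in total.
The sequences that satisfy every rule: CONJ CONJ CONJ CONJ NOUN CONJ CONJ; CONJ CONJ PREP CONJ NOUN CONJ CONJ; PREP CONJ CONJ CONJ NOUN CONJ CONJ; PREP CONJ PREP CONJ NOUN CONJ CONJ.
Count = 4.

4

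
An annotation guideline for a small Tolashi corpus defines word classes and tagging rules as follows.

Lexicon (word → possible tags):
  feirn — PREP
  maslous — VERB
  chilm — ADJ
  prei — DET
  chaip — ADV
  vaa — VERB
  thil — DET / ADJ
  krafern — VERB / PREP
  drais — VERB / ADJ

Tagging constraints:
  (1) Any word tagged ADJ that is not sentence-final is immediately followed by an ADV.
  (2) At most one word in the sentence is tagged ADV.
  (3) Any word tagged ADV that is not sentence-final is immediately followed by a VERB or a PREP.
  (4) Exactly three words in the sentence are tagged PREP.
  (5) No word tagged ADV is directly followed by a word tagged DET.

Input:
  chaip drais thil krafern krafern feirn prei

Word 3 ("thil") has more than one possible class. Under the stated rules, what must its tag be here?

Candidates per position — 1:chaip {ADV}; 2:drais {VERB,ADJ}; 3:thil {DET,ADJ}; 4:krafern {VERB,PREP}; 5:krafern {VERB,PREP}; 6:feirn {PREP}; 7:prei {DET}.
Position 2: tagging it ADJ would leave rule 1 unsatisfiable, so it must be VERB.
Position 3: tagging it ADJ would leave rule 1 unsatisfiable, so it must be DET.
Position 4: tagging it VERB would leave rule 4 unsatisfiable, so it must be PREP.
Position 5: tagging it VERB would leave rule 4 unsatisfiable, so it must be PREP.
The unique satisfying tagging is: ADV VERB DET PREP PREP PREP DET.
Verifying each rule — rule 1 holds; rule 2 holds; rule 3 holds; rule 4 holds; rule 5 holds.

DET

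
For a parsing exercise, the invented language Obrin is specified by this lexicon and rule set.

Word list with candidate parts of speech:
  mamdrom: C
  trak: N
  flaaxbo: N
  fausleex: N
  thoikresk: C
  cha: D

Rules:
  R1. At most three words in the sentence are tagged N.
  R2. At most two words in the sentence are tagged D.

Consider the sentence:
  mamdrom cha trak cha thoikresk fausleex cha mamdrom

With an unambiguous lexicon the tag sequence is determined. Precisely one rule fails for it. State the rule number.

2

Fixed tagging: C D N D C N D C.
Rule check: R1 ok, R2 fails.
Only rule 2 fails.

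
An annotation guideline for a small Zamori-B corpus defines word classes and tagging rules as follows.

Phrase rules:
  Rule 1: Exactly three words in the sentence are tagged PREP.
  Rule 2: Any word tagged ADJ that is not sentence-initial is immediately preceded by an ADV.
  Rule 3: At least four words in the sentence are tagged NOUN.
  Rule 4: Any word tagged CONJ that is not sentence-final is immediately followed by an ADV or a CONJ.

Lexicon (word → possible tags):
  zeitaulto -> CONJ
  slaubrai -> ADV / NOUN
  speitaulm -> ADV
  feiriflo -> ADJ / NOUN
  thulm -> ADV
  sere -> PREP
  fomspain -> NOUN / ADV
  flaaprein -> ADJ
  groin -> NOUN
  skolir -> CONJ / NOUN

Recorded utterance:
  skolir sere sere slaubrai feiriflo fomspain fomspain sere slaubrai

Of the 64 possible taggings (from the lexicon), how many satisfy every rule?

Candidates per position — 1:skolir {CONJ,NOUN}; 2:sere {PREP}; 3:sere {PREP}; 4:slaubrai {ADV,NOUN}; 5:feiriflo {ADJ,NOUN}; 6:fomspain {NOUN,ADV}; 7:fomspain {NOUN,ADV}; 8:sere {PREP}; 9:slaubrai {ADV,NOUN}.
There are 64 candidate sequences in total.
Checking each against the rules leaves 12 sequences.
Count = 12.

12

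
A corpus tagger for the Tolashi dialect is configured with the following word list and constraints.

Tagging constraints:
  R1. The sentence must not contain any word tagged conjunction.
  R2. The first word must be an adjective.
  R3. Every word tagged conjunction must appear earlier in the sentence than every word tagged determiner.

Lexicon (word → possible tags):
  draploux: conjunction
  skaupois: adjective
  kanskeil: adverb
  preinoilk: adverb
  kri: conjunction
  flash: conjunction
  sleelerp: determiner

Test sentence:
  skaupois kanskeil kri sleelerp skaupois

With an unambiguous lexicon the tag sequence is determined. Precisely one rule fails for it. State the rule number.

Fixed tagging: adjective adverb conjunction determiner adjective.
Checking each rule: R1 fail, R2 pass, R3 pass.
Only rule 1 fails.

1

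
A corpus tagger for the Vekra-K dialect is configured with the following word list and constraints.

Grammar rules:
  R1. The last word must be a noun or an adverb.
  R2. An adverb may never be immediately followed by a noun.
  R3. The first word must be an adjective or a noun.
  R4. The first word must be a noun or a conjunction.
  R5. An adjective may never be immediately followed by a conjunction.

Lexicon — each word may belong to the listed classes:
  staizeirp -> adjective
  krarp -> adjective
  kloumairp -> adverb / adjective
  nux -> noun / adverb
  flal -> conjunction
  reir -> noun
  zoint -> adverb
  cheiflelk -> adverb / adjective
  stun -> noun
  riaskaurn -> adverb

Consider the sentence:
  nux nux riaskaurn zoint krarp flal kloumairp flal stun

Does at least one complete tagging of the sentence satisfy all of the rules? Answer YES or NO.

Candidates per position — 1:nux {noun,adverb}; 2:nux {noun,adverb}; 3:riaskaurn {adverb}; 4:zoint {adverb}; 5:krarp {adjective}; 6:flal {conjunction}; 7:kloumairp {adverb,adjective}; 8:flal {conjunction}; 9:stun {noun}.
Rule 5 cannot be satisfied by any choice of tags from the lexicon.
So there is no consistent tagging.

NO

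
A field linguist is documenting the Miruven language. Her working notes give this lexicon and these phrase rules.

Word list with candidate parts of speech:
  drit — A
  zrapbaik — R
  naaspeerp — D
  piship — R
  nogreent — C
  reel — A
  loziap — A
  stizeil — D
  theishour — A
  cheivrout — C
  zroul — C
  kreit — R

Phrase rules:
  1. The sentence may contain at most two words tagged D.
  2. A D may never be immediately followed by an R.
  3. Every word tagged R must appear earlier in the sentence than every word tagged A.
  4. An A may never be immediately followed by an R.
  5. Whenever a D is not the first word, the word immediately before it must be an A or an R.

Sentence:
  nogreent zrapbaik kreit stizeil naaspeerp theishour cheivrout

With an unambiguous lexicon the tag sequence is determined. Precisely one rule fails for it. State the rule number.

5

Fixed tagging: C R R D D A C.
Rule check: R1 ok, R2 ok, R3 ok, R4 ok, R5 fails.
Only rule 5 fails.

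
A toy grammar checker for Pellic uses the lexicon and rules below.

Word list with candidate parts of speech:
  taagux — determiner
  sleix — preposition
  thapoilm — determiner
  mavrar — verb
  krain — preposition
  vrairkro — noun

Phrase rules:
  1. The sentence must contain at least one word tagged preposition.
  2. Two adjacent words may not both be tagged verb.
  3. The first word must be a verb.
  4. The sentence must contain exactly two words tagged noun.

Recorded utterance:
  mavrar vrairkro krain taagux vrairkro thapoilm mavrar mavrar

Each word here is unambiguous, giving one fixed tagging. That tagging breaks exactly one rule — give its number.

2

Fixed tagging: verb noun preposition determiner noun determiner verb verb.
Checking each rule: R1 ✓, R2 ✗, R3 ✓, R4 ✓.
Only rule 2 fails.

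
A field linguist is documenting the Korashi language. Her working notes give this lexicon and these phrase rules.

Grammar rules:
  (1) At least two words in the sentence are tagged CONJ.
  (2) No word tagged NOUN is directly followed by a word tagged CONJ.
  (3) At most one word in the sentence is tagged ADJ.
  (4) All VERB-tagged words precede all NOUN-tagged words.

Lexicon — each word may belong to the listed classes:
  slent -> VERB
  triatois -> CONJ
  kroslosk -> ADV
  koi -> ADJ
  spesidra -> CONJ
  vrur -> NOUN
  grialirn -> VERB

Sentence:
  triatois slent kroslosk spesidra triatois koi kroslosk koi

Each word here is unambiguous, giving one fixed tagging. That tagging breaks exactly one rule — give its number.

3

Fixed tagging: CONJ VERB ADV CONJ CONJ ADJ ADV ADJ.
Rule check: R1 ✓, R2 ✓, R3 ✗, R4 ✓.
Only rule 3 fails.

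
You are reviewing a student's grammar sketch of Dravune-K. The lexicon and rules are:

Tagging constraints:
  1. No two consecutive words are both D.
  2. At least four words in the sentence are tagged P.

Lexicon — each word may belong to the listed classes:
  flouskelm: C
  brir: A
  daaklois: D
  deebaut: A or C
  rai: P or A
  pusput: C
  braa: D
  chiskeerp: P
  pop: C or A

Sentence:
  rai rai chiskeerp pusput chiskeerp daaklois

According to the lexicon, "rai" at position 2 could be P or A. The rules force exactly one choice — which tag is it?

Candidates per position — 1:rai {P,A}; 2:rai {P,A}; 3:chiskeerp {P}; 4:pusput {C}; 5:chiskeerp {P}; 6:daaklois {D}.
Position 1: tagging it A would leave rule 2 unsatisfiable, so it must be P.
Position 2: tagging it A would leave rule 2 unsatisfiable, so it must be P.
That leaves exactly one tagging: P P P C P D.
Rule-by-rule: rule 1 ✓; rule 2 ✓.

P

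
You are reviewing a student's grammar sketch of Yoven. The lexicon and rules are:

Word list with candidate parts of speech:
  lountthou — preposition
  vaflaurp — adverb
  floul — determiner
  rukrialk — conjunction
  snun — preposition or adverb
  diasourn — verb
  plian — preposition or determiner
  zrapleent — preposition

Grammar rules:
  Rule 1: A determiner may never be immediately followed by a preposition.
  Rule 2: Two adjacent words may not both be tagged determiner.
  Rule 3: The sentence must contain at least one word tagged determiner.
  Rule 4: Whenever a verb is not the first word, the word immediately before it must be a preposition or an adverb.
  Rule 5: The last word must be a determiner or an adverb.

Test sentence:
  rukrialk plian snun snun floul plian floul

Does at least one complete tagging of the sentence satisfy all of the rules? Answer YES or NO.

NO

Candidates per position — 1:rukrialk {conjunction}; 2:plian {preposition,determiner}; 3:snun {preposition,adverb}; 4:snun {preposition,adverb}; 5:floul {determiner}; 6:plian {preposition,determiner}; 7:floul {determiner}.
Every candidate sequence violates at least one rule; no consistent tagging exists.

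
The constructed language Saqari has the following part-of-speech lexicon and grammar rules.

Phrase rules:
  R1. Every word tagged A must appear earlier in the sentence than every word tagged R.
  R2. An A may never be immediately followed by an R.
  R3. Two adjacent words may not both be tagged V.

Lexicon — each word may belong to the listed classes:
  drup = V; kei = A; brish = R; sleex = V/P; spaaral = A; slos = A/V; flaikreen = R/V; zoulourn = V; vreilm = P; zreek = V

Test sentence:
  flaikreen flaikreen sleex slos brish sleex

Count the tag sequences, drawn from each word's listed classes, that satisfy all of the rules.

Candidates per position — 1:flaikreen {R,V}; 2:flaikreen {R,V}; 3:sleex {V,P}; 4:slos {A,V}; 5:brish {R}; 6:sleex {V,P}.
There are 32 candidate sequences in total.
Checking each against the rules leaves 6 sequences.
Count = 6.

6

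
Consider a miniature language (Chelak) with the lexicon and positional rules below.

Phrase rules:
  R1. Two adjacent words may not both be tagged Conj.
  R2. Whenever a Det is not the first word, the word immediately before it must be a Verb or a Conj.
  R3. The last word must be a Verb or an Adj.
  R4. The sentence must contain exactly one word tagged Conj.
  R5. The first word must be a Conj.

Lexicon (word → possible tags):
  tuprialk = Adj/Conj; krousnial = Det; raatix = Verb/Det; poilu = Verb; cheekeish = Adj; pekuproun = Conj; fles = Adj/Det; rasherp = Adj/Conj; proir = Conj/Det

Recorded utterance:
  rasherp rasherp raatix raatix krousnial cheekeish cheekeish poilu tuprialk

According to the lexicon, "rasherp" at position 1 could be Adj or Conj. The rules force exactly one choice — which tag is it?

Candidates per position — 1:rasherp {Adj,Conj}; 2:rasherp {Adj,Conj}; 3:raatix {Verb,Det}; 4:raatix {Verb,Det}; 5:krousnial {Det}; 6:cheekeish {Adj}; 7:cheekeish {Adj}; 8:poilu {Verb}; 9:tuprialk {Adj,Conj}.
If word 1 were Adj, no tagging could satisfy rule 5; so word 1 is Conj.
If word 2 were Conj, no tagging could satisfy rule 1; so word 2 is Adj.
If word 3 were Det, no tagging could satisfy rule 2; so word 3 is Verb.
If word 4 were Det, no tagging could satisfy rule 2; so word 4 is Verb.
If word 9 were Conj, no tagging could satisfy rule 3; so word 9 is Adj.
So the tagging must be: Conj Adj Verb Verb Det Adj Adj Verb Adj.
Checking: rule 1 ok; rule 2 ok; rule 3 ok; rule 4 ok; rule 5 ok.

Conj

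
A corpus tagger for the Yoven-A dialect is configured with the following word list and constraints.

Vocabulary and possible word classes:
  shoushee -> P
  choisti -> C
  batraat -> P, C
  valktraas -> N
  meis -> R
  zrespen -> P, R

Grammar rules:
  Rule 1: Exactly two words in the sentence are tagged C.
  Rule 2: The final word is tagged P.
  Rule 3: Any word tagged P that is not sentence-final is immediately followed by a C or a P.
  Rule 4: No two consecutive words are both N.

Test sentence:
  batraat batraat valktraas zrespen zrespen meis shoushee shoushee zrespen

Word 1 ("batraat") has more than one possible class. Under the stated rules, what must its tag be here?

C

Candidates per position — 1:batraat {P,C}; 2:batraat {P,C}; 3:valktraas {N}; 4:zrespen {P,R}; 5:zrespen {P,R}; 6:meis {R}; 7:shoushee {P}; 8:shoushee {P}; 9:zrespen {P,R}.
Position 1: tagging it P would leave rule 1 unsatisfiable, so it must be C.
Position 2: tagging it P would leave rule 1 unsatisfiable, so it must be C.
Position 4: tagging it P would leave rule 3 unsatisfiable, so it must be R.
Position 5: tagging it P would leave rule 3 unsatisfiable, so it must be R.
Position 9: tagging it R would leave rule 2 unsatisfiable, so it must be P.
The unique satisfying tagging is: C C N R R R P P P.
Check: rule 1 ✓; rule 2 ✓; rule 3 ✓; rule 4 ✓.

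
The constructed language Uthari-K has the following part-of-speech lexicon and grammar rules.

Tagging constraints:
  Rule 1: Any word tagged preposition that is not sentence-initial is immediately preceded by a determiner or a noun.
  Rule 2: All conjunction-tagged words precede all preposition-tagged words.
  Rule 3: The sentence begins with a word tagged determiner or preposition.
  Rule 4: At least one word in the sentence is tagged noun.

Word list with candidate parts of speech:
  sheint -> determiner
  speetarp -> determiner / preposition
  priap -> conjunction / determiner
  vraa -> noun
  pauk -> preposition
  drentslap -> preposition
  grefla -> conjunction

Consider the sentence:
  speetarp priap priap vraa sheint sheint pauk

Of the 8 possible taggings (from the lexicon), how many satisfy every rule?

5

Candidates per position — 1:speetarp {determiner,preposition}; 2:priap {conjunction,determiner}; 3:priap {conjunction,determiner}; 4:vraa {noun}; 5:sheint {determiner}; 6:sheint {determiner}; 7:pauk {preposition}.
There are 8 candidate sequences in total.
The sequences that satisfy every rule: determiner conjunction conjunction noun determiner determiner preposition; determiner conjunction determiner noun determiner determiner preposition; determiner determiner conjunction noun determiner determiner preposition; determiner determiner determiner noun determiner determiner preposition; preposition determiner determiner noun determiner determiner preposition.
Count = 5.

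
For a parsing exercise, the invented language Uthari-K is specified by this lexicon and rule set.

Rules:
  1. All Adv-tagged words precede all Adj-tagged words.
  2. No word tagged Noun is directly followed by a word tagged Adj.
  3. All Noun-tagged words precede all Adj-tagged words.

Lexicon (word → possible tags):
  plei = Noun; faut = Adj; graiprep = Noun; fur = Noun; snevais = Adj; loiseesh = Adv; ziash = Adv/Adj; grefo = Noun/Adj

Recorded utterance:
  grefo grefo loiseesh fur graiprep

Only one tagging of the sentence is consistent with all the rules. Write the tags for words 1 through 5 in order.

Noun Noun Adv Noun Noun

Candidates per position — 1:grefo {Noun,Adj}; 2:grefo {Noun,Adj}; 3:loiseesh {Adv}; 4:fur {Noun}; 5:graiprep {Noun}.
If word 1 were Adj, no tagging could satisfy rule 1; so word 1 is Noun.
If word 2 were Adj, no tagging could satisfy rule 1; so word 2 is Noun.
So the tagging must be: Noun Noun Adv Noun Noun.
Check: rule 1 holds; rule 2 holds; rule 3 holds.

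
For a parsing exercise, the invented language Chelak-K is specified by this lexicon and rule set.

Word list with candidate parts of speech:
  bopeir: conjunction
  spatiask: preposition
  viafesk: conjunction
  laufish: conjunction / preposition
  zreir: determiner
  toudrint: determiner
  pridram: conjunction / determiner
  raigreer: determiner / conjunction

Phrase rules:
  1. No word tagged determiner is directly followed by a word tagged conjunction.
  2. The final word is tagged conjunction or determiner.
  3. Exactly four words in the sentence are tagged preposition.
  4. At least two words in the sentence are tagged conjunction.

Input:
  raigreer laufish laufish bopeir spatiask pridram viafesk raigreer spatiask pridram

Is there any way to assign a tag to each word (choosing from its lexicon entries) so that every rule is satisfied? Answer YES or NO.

Candidates per position — 1:raigreer {determiner,conjunction}; 2:laufish {conjunction,preposition}; 3:laufish {conjunction,preposition}; 4:bopeir {conjunction}; 5:spatiask {preposition}; 6:pridram {conjunction,determiner}; 7:viafesk {conjunction}; 8:raigreer {determiner,conjunction}; 9:spatiask {preposition}; 10:pridram {conjunction,determiner}.
One satisfying assignment: conjunction preposition preposition conjunction preposition conjunction conjunction conjunction preposition conjunction.
Verifying each rule — rule 1 ✓; rule 2 ✓; rule 3 ✓; rule 4 ✓.

YES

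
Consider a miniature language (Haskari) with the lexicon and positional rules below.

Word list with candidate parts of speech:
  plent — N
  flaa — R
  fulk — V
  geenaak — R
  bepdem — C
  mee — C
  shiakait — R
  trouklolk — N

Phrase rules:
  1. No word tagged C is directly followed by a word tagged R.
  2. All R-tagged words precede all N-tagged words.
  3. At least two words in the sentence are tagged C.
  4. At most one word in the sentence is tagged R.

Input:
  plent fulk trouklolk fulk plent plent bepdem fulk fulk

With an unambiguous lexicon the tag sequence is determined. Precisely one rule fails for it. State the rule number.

Fixed tagging: N V N V N N C V V.
Rule check: R1 ✓, R2 ✓, R3 ✗, R4 ✓.
Only rule 3 fails.

3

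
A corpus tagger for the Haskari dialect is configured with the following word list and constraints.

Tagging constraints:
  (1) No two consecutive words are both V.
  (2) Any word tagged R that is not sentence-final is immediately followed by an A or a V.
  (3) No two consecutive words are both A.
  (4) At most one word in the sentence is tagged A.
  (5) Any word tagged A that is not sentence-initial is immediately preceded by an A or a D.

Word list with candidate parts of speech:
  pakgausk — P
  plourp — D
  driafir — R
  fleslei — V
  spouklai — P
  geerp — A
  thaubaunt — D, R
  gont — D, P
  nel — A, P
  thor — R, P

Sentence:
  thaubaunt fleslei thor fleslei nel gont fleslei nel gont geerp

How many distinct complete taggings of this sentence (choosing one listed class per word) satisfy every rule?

8

Candidates per position — 1:thaubaunt {D,R}; 2:fleslei {V}; 3:thor {R,P}; 4:fleslei {V}; 5:nel {A,P}; 6:gont {D,P}; 7:fleslei {V}; 8:nel {A,P}; 9:gont {D,P}; 10:geerp {A}.
There are 64 candidate sequences in total.
Checking each against the rules leaves 8 sequences.
Count = 8.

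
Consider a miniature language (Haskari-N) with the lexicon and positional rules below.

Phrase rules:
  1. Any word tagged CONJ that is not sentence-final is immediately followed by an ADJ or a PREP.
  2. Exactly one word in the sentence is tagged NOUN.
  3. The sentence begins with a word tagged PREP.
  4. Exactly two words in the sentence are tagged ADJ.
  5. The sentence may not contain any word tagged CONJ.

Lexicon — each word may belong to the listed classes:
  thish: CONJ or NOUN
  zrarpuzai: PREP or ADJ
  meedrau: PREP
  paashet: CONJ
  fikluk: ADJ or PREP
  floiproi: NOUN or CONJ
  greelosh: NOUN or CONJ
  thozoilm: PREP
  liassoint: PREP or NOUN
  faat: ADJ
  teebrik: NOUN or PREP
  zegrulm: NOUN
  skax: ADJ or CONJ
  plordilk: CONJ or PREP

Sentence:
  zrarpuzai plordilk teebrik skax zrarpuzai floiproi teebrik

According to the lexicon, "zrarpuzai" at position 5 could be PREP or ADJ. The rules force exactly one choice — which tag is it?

Candidates per position — 1:zrarpuzai {PREP,ADJ}; 2:plordilk {CONJ,PREP}; 3:teebrik {NOUN,PREP}; 4:skax {ADJ,CONJ}; 5:zrarpuzai {PREP,ADJ}; 6:floiproi {NOUN,CONJ}; 7:teebrik {NOUN,PREP}.
Word 1 cannot be ADJ — rule 3 would then fail for every completion. It is PREP.
Word 2 cannot be CONJ — rule 5 would then fail for every completion. It is PREP.
Word 4 cannot be CONJ — rule 4 would then fail for every completion. It is ADJ.
Word 5 cannot be PREP — rule 4 would then fail for every completion. It is ADJ.
Word 6 cannot be CONJ — rule 5 would then fail for every completion. It is NOUN.
Word 7 cannot be NOUN — rule 2 would then fail for every completion. It is PREP.
Word 3 cannot be NOUN — rule 2 would then fail for every completion. It is PREP.
The unique satisfying tagging is: PREP PREP PREP ADJ ADJ NOUN PREP.
Verifying each rule — rule 1 ✓; rule 2 ✓; rule 3 ✓; rule 4 ✓; rule 5 ✓.

ADJ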